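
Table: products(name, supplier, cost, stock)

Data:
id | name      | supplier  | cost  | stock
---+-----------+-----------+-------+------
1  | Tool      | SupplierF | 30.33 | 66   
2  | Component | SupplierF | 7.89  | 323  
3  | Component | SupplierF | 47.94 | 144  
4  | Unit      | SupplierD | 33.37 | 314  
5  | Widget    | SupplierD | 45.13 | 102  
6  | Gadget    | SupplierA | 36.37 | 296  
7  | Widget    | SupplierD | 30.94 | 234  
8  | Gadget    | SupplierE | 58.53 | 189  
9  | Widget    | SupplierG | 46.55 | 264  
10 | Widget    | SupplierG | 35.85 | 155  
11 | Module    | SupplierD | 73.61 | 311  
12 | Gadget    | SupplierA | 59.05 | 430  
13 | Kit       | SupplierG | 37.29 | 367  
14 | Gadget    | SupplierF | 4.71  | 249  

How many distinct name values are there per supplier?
SELECT supplier, COUNT(DISTINCT name)
FROM products
GROUP BY supplier

Result:
  SupplierA: 1 distinct
  SupplierD: 3 distinct
  SupplierE: 1 distinct
  SupplierF: 3 distinct
  SupplierG: 2 distinct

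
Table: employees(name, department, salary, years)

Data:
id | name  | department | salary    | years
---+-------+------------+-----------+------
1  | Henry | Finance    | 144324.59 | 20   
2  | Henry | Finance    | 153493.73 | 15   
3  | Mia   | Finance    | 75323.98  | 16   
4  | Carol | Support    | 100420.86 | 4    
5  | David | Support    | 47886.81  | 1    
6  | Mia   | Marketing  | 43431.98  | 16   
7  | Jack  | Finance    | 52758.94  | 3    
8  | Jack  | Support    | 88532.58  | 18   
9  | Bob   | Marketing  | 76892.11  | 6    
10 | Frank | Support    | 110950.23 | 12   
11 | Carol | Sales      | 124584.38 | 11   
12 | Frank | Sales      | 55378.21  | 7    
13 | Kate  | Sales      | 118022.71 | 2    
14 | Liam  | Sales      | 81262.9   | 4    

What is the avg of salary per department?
SELECT department, AVG(salary) as result
FROM employees
GROUP BY department

Result:
  Finance: 106475.31
  Marketing: 60162.05
  Sales: 94812.05
  Support: 86947.62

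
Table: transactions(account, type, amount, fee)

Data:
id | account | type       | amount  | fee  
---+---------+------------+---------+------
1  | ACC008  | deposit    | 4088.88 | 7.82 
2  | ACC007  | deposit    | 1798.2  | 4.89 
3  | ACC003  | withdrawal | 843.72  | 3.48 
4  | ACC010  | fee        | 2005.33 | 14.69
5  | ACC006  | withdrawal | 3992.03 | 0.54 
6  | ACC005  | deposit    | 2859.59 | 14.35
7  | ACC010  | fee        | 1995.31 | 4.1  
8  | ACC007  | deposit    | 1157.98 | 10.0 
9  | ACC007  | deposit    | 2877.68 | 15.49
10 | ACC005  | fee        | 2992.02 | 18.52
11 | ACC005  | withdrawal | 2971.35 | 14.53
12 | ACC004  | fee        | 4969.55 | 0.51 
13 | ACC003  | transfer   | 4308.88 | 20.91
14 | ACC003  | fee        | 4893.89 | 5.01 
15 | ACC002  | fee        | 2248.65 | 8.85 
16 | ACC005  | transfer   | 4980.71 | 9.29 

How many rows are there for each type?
SELECT type, COUNT(*) as count
FROM transactions
GROUP BY type

Result:
  deposit: 5
  fee: 6
  transfer: 2
  withdrawal: 3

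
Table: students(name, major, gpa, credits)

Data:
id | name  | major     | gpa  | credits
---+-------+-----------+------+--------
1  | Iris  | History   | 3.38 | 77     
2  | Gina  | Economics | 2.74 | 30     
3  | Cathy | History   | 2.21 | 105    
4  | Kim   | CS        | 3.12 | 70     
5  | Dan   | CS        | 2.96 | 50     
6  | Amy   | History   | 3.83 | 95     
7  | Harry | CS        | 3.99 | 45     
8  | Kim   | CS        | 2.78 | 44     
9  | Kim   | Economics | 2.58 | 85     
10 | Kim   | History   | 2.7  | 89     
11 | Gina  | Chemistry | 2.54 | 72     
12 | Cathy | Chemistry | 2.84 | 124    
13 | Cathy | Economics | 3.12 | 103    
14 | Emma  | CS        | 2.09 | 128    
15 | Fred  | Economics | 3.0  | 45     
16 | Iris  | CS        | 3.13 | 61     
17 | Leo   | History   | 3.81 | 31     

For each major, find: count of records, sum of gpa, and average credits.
SELECT major,
       COUNT(*) as cnt,
       SUM(gpa) as total_gpa,
       AVG(credits) as avg_credits
FROM students
GROUP BY major

Result:
  CS: 6 records, 18.07 total gpa, 66.33 avg credits
  Chemistry: 2 records, 5.38 total gpa, 98.00 avg credits
  Economics: 4 records, 11.44 total gpa, 65.75 avg credits
  History: 5 records, 15.93 total gpa, 79.40 avg credits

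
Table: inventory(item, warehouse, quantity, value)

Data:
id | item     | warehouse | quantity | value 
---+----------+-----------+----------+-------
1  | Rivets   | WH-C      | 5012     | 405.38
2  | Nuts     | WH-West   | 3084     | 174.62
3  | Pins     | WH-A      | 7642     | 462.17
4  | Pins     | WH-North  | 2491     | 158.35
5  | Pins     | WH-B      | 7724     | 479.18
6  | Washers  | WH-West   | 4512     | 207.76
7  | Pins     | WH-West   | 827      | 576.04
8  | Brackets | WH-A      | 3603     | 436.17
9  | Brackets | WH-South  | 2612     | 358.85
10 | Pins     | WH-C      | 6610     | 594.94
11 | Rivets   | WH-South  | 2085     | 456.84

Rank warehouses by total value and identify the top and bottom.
SELECT warehouse, SUM(value)
FROM inventory
GROUP BY warehouse
ORDER BY SUM(value)

All groups:
  WH-North: 158.35
  WH-B: 479.18
  WH-South: 815.69
  WH-A: 898.34
  WH-West: 958.42
  WH-C: 1000.32

Highest: WH-C (1000.32)
Lowest: WH-North (158.35)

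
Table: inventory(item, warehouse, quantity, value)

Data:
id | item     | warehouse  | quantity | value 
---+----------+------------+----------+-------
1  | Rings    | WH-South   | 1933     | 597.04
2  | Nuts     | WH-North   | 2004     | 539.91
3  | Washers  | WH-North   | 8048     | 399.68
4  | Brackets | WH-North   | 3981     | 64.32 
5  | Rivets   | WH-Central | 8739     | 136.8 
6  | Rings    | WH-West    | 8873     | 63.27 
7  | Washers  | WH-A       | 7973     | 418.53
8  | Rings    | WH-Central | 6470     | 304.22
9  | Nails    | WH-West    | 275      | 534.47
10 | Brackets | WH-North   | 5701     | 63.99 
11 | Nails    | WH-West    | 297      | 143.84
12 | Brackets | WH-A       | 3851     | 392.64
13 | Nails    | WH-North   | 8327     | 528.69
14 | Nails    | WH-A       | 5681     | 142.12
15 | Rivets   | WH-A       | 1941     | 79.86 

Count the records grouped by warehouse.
SELECT warehouse, COUNT(*) as count
FROM inventory
GROUP BY warehouse

Result:
  WH-A: 4
  WH-Central: 2
  WH-North: 5
  WH-South: 1
  WH-West: 3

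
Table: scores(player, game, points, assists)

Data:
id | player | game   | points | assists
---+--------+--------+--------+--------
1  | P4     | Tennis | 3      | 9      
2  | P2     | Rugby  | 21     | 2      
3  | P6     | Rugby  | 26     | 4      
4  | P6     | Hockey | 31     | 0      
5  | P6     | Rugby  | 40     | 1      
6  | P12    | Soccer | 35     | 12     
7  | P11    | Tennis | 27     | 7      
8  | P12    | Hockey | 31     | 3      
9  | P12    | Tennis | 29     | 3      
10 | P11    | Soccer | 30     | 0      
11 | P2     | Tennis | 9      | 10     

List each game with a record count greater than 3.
SELECT game, COUNT(*) as cnt
FROM scores
GROUP BY game
HAVING COUNT(*) > 3

Result:
  Tennis: 4

Note: HAVING filters groups after aggregation, WHERE filters rows before.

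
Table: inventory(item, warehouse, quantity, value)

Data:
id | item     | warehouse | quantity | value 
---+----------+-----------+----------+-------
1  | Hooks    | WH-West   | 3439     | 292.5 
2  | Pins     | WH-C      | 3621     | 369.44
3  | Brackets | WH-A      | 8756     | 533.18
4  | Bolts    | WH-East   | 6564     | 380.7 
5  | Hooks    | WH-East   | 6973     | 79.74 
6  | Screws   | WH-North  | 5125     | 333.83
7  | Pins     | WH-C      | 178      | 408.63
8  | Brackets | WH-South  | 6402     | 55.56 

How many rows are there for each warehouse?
SELECT warehouse, COUNT(*) as count
FROM inventory
GROUP BY warehouse

Result:
  WH-A: 1
  WH-C: 2
  WH-East: 2
  WH-North: 1
  WH-South: 1
  WH-West: 1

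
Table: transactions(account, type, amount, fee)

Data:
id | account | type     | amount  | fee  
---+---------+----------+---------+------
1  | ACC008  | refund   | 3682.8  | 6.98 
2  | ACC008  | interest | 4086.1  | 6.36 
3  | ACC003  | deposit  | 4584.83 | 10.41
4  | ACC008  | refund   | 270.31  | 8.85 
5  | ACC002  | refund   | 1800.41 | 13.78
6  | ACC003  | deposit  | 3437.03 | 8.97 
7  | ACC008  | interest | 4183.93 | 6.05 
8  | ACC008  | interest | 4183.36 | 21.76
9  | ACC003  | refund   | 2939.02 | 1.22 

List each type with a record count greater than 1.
SELECT type, COUNT(*) as cnt
FROM transactions
GROUP BY type
HAVING COUNT(*) > 1

Result:
  deposit: 2
  interest: 3
  refund: 4

Note: HAVING filters groups after aggregation, WHERE filters rows before.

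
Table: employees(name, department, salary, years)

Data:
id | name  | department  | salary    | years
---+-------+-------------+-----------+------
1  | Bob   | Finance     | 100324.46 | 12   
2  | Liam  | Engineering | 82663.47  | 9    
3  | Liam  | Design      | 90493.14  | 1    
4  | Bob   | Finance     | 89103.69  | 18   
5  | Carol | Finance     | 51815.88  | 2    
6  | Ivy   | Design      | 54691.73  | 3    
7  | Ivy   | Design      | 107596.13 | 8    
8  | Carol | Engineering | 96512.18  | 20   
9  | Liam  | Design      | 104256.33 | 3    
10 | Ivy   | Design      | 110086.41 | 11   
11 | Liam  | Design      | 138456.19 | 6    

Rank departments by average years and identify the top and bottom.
SELECT department, AVG(years)
FROM employees
GROUP BY department
ORDER BY AVG(years)

All groups:
  Design: 5.33
  Finance: 10.67
  Engineering: 14.50

Highest: Engineering (14.50)
Lowest: Design (5.33)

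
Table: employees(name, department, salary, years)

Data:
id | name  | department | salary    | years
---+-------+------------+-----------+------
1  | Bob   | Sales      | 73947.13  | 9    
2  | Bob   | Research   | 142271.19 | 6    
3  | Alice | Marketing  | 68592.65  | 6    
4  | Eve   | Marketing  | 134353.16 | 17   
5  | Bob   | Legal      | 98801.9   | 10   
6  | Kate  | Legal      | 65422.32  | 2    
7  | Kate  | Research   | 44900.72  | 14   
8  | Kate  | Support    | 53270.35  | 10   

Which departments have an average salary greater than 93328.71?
SELECT department, AVG(salary)
FROM employees
GROUP BY department
HAVING AVG(salary) > 93328.71

Result:
  Marketing: avg=101472.91
  Research: avg=93585.96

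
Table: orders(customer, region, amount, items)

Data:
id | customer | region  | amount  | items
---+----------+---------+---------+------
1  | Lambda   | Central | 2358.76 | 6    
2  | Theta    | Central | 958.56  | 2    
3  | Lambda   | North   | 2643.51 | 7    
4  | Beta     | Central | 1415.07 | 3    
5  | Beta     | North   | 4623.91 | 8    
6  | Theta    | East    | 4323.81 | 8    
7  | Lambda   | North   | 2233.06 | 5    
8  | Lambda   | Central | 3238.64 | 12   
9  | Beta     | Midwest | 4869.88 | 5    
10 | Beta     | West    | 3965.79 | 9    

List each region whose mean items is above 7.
SELECT region, AVG(items)
FROM orders
GROUP BY region
HAVING AVG(items) > 7

Result:
  East: avg=8.00
  West: avg=9.00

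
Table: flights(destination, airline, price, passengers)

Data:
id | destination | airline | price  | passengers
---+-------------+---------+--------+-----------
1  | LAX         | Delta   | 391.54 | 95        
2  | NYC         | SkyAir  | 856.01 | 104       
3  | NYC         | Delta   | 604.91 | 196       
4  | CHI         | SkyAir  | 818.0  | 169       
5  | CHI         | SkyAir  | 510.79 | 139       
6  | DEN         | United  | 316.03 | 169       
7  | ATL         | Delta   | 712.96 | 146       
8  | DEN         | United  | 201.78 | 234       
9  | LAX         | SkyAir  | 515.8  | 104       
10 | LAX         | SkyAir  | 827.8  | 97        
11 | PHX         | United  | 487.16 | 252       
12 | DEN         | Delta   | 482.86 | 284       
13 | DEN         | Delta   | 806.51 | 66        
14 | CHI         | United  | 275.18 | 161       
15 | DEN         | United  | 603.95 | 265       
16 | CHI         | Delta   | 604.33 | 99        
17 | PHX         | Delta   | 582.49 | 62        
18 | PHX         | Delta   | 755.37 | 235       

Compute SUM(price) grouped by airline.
SELECT airline, SUM(price) as result
FROM flights
GROUP BY airline

Result:
  Delta: 4940.97
  SkyAir: 3528.40
  United: 1884.10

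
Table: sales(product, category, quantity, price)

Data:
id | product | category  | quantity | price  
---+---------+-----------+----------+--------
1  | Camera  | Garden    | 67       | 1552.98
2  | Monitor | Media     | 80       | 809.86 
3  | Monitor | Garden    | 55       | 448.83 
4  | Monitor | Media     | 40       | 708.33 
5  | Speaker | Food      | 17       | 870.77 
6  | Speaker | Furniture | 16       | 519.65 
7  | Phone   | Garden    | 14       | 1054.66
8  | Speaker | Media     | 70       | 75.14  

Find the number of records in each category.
SELECT category, COUNT(*) as count
FROM sales
GROUP BY category

Result:
  Food: 1
  Furniture: 1
  Garden: 3
  Media: 3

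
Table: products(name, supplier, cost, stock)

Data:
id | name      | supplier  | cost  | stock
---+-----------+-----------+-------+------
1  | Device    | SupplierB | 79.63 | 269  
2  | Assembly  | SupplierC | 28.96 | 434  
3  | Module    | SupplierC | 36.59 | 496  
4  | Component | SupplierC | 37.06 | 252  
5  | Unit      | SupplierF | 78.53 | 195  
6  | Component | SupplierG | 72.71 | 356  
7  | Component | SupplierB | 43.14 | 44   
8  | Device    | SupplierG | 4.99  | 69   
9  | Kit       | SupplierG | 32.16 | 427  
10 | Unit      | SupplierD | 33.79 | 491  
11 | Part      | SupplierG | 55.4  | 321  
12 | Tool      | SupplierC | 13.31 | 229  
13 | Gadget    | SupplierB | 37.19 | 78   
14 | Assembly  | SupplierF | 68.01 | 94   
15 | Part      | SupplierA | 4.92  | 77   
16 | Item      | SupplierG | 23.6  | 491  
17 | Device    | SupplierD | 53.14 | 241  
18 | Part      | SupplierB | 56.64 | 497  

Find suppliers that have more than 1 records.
SELECT supplier, COUNT(*) as cnt
FROM products
GROUP BY supplier
HAVING COUNT(*) > 1

Result:
  SupplierB: 4
  SupplierC: 4
  SupplierD: 2
  SupplierF: 2
  SupplierG: 5

Note: HAVING filters groups after aggregation, WHERE filters rows before.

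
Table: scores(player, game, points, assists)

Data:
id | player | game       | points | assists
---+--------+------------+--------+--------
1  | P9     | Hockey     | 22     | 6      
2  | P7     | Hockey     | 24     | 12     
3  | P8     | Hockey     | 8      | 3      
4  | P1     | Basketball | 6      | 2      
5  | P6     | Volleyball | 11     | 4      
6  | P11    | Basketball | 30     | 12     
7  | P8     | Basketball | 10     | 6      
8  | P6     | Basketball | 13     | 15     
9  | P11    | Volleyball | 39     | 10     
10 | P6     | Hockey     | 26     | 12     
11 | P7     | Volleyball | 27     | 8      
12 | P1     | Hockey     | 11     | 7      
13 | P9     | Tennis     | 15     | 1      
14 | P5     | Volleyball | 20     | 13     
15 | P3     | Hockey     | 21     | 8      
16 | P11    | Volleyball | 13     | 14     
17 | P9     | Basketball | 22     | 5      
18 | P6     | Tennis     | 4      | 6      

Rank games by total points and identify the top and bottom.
SELECT game, SUM(points)
FROM scores
GROUP BY game
ORDER BY SUM(points)

All groups:
  Tennis: 19
  Basketball: 81
  Volleyball: 110
  Hockey: 112

Highest: Hockey (112)
Lowest: Tennis (19)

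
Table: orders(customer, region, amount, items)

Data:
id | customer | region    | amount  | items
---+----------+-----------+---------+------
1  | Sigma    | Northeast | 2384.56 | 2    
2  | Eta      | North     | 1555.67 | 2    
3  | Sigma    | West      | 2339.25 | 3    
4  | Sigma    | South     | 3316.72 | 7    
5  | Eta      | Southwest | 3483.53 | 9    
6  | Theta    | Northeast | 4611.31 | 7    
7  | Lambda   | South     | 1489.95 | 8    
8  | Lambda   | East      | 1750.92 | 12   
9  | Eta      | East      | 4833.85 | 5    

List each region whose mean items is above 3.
SELECT region, AVG(items)
FROM orders
GROUP BY region
HAVING AVG(items) > 3

Result:
  East: avg=8.50
  Northeast: avg=4.50
  South: avg=7.50
  Southwest: avg=9.00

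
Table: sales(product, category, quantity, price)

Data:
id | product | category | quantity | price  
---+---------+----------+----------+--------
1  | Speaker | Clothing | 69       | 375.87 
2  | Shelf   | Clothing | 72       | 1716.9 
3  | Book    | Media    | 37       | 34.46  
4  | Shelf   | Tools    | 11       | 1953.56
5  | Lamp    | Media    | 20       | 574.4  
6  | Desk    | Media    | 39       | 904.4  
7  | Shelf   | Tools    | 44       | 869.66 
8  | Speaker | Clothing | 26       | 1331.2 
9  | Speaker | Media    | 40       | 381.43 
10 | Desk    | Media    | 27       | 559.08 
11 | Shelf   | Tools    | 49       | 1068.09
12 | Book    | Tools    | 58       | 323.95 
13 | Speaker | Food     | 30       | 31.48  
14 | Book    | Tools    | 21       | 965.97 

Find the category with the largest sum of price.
SELECT category, SUM(price) as val
FROM sales
GROUP BY category
ORDER BY val DESC
LIMIT 1

Result: Tools with sum(price) = 5181.23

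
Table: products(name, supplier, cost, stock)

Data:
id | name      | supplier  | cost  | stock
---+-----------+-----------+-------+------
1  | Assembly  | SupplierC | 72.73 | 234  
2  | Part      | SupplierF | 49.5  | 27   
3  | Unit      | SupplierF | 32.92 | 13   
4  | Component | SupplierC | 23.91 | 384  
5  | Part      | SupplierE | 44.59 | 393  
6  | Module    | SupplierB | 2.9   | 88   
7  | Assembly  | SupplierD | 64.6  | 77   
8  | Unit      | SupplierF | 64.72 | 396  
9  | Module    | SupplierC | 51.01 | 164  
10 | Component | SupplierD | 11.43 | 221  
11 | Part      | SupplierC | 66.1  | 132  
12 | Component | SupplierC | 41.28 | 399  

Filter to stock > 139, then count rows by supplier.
SELECT supplier, COUNT(*)
FROM products
WHERE stock > 139
GROUP BY supplier

Note: WHERE filters rows before grouping.

Result:
  SupplierC: 4
  SupplierD: 1
  SupplierE: 1
  SupplierF: 1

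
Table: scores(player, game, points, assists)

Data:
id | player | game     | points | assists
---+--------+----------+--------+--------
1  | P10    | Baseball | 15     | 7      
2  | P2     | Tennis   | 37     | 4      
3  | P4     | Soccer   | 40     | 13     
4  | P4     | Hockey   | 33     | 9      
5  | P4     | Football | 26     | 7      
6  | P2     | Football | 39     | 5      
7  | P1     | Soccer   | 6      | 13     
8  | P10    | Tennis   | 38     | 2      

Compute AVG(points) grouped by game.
SELECT game, AVG(points) as result
FROM scores
GROUP BY game

Result:
  Baseball: 15.00
  Football: 32.50
  Hockey: 33.00
  Soccer: 23.00
  Tennis: 37.50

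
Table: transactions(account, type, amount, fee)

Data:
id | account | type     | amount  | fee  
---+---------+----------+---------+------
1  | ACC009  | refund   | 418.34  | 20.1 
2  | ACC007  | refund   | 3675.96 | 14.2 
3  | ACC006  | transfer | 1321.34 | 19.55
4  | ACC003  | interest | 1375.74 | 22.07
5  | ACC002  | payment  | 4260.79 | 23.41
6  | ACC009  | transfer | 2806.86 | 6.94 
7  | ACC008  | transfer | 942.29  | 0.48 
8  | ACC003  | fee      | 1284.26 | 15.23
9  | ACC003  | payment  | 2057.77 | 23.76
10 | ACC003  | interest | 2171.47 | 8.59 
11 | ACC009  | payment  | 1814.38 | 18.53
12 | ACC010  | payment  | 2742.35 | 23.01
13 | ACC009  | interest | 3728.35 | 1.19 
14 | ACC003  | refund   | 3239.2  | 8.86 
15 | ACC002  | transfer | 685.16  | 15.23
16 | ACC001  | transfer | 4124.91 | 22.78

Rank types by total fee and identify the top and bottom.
SELECT type, SUM(fee)
FROM transactions
GROUP BY type
ORDER BY SUM(fee)

All groups:
  fee: 15.23
  interest: 31.85
  refund: 43.16
  transfer: 64.98
  payment: 88.71

Highest: payment (88.71)
Lowest: fee (15.23)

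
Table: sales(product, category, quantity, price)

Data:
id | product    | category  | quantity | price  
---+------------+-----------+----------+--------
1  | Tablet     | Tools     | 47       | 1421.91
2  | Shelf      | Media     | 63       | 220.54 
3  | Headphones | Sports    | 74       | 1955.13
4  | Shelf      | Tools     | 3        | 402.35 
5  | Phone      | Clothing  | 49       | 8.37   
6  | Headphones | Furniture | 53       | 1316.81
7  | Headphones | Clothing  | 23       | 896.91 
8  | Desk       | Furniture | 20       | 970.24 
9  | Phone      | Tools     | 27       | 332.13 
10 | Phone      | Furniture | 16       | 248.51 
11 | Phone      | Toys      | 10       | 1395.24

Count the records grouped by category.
SELECT category, COUNT(*) as count
FROM sales
GROUP BY category

Result:
  Clothing: 2
  Furniture: 3
  Media: 1
  Sports: 1
  Tools: 3
  Toys: 1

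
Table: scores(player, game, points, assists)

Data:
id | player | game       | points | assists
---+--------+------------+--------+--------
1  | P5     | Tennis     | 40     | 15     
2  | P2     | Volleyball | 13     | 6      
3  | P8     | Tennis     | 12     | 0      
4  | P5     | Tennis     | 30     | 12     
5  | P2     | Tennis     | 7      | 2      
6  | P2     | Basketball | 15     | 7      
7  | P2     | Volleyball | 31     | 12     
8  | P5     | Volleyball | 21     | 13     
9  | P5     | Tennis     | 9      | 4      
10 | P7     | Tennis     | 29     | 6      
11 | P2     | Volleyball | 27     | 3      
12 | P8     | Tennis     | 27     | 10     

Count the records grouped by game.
SELECT game, COUNT(*) as count
FROM scores
GROUP BY game

Result:
  Basketball: 1
  Tennis: 7
  Volleyball: 4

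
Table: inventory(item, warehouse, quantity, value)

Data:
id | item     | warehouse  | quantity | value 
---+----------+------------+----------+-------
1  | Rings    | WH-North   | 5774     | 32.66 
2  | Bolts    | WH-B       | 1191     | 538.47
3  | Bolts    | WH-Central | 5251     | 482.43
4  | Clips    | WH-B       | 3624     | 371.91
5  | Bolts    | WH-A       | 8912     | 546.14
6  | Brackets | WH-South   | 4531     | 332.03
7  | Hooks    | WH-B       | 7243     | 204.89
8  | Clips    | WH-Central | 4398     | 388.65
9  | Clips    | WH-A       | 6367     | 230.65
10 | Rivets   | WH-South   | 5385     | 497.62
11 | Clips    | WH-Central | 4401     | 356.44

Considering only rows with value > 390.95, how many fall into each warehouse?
SELECT warehouse, COUNT(*)
FROM inventory
WHERE value > 390.95
GROUP BY warehouse

Note: WHERE filters rows before grouping.

Result:
  WH-A: 1
  WH-B: 1
  WH-Central: 1
  WH-South: 1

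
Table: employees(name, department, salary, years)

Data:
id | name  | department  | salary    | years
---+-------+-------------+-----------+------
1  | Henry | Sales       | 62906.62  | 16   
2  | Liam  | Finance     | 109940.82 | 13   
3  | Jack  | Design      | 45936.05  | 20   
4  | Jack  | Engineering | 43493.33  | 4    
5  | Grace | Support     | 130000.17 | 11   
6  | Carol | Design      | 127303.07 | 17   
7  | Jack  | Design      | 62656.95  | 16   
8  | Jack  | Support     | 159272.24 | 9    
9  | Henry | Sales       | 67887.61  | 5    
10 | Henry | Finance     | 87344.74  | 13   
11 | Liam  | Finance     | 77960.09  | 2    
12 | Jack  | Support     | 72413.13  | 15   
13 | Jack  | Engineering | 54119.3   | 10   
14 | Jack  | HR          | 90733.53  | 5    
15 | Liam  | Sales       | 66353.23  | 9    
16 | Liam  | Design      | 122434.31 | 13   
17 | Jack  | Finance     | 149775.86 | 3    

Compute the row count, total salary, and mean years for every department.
SELECT department,
       COUNT(*) as cnt,
       SUM(salary) as total_salary,
       AVG(years) as avg_years
FROM employees
GROUP BY department

Result:
  Design: 4 records, 358330.38 total salary, 16.50 avg years
  Engineering: 2 records, 97612.63 total salary, 7.00 avg years
  Finance: 4 records, 425021.51 total salary, 7.75 avg years
  HR: 1 records, 90733.53 total salary, 5.00 avg years
  Sales: 3 records, 197147.46 total salary, 10.00 avg years
  Support: 3 records, 361685.54 total salary, 11.67 avg years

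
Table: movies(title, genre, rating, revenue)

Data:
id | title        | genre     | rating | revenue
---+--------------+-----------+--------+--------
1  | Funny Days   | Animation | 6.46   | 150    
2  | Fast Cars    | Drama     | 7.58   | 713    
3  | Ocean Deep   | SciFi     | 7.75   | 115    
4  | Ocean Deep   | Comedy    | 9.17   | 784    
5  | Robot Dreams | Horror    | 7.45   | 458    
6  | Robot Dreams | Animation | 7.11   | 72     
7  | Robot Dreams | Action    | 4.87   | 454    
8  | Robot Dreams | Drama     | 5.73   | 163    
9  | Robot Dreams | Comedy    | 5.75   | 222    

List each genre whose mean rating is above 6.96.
SELECT genre, AVG(rating)
FROM movies
GROUP BY genre
HAVING AVG(rating) > 6.96

Result:
  Comedy: avg=7.46
  Horror: avg=7.45
  SciFi: avg=7.75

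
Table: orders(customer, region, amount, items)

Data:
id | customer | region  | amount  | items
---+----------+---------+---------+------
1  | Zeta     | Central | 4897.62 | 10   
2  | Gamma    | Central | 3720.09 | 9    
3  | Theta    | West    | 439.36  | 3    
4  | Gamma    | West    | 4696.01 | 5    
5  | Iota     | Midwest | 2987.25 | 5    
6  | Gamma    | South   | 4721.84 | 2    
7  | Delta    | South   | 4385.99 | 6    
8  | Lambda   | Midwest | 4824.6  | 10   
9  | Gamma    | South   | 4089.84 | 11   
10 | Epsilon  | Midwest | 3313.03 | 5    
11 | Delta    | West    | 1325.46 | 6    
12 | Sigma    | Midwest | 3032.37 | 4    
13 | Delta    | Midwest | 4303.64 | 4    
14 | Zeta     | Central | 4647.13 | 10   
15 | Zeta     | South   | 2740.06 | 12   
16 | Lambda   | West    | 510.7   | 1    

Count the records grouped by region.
SELECT region, COUNT(*) as count
FROM orders
GROUP BY region

Result:
  Central: 3
  Midwest: 5
  South: 4
  West: 4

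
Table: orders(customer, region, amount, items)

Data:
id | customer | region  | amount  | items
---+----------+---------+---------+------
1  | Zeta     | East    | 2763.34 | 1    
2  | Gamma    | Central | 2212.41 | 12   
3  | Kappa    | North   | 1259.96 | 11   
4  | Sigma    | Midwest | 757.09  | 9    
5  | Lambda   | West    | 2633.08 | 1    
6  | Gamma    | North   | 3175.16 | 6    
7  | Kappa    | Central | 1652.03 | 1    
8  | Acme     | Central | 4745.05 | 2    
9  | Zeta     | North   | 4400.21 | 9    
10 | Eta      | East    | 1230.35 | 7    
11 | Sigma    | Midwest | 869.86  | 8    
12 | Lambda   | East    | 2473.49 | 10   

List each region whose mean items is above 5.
SELECT region, AVG(items)
FROM orders
GROUP BY region
HAVING AVG(items) > 5

Result:
  East: avg=6.00
  Midwest: avg=8.50
  North: avg=8.67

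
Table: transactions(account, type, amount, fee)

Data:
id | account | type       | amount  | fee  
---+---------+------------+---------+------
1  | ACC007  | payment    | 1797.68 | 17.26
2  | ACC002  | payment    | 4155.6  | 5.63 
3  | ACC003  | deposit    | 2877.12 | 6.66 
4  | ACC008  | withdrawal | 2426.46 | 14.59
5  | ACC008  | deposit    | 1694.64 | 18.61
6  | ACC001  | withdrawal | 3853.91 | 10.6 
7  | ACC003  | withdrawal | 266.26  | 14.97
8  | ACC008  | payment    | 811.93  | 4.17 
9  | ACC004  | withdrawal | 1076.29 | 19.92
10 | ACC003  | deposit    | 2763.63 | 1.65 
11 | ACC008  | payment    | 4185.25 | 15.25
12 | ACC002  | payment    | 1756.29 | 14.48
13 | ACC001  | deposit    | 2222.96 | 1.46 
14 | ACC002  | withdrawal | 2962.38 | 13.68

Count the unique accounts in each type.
SELECT type, COUNT(DISTINCT account)
FROM transactions
GROUP BY type

Result:
  deposit: 3 distinct
  payment: 3 distinct
  withdrawal: 5 distinct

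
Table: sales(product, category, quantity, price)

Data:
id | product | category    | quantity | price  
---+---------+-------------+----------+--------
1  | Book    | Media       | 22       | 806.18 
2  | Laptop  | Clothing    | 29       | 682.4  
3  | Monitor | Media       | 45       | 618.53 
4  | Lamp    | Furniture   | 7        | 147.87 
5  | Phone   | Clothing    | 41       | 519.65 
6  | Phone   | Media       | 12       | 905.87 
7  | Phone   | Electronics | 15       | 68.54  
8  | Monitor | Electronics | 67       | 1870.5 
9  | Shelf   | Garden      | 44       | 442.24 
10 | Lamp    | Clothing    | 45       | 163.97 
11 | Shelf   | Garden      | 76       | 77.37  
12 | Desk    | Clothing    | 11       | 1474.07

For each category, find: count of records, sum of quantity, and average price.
SELECT category,
       COUNT(*) as cnt,
       SUM(quantity) as total_quantity,
       AVG(price) as avg_price
FROM sales
GROUP BY category

Result:
  Clothing: 4 records, 126 total quantity, 710.02 avg price
  Electronics: 2 records, 82 total quantity, 969.52 avg price
  Furniture: 1 records, 7 total quantity, 147.87 avg price
  Garden: 2 records, 120 total quantity, 259.81 avg price
  Media: 3 records, 79 total quantity, 776.86 avg price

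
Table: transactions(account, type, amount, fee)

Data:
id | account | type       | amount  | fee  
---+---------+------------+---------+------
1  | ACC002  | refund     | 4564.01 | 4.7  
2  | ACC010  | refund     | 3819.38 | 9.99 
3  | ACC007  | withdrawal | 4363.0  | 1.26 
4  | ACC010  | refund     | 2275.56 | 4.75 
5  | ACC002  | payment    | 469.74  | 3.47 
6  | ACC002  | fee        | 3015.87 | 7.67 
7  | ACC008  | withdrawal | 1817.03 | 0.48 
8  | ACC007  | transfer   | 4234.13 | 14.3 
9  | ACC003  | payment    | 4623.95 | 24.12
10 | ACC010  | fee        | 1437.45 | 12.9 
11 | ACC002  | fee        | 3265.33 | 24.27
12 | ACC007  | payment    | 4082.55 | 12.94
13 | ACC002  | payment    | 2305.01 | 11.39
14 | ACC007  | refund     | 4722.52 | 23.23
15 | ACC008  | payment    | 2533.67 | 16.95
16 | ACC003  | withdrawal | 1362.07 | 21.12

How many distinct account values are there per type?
SELECT type, COUNT(DISTINCT account)
FROM transactions
GROUP BY type

Result:
  fee: 2 distinct
  payment: 4 distinct
  refund: 3 distinct
  transfer: 1 distinct
  withdrawal: 3 distinct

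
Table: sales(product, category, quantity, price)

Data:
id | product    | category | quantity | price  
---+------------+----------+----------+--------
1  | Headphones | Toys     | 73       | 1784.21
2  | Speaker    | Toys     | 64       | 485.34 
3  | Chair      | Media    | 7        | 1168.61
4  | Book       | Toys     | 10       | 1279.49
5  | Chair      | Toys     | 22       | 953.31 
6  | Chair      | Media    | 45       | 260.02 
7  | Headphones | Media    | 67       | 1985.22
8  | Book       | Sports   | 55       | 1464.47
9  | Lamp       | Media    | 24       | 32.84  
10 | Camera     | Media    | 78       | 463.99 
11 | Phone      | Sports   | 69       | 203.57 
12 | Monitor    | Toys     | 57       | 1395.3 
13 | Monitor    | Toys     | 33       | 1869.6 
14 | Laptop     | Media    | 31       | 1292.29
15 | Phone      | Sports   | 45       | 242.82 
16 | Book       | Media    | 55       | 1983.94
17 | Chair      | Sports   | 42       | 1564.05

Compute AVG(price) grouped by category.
SELECT category, AVG(price) as result
FROM sales
GROUP BY category

Result:
  Media: 1026.70
  Sports: 868.73
  Toys: 1294.54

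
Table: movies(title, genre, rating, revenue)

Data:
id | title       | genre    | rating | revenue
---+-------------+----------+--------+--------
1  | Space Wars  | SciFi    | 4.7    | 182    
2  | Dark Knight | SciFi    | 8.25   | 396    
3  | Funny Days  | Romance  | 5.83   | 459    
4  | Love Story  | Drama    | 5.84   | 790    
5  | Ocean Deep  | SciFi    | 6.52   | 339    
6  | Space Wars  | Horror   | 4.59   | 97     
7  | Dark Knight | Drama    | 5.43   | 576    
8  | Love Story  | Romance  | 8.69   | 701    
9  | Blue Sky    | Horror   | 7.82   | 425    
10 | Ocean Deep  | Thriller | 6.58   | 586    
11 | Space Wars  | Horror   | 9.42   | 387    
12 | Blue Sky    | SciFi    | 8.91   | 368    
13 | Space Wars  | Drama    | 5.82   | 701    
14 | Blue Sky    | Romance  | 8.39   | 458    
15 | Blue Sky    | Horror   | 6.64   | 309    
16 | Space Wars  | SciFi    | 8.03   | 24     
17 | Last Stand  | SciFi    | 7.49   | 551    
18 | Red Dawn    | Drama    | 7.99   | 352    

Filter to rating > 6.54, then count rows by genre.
SELECT genre, COUNT(*)
FROM movies
WHERE rating > 6.54
GROUP BY genre

Note: WHERE filters rows before grouping.

Result:
  Drama: 1
  Horror: 3
  Romance: 2
  SciFi: 4
  Thriller: 1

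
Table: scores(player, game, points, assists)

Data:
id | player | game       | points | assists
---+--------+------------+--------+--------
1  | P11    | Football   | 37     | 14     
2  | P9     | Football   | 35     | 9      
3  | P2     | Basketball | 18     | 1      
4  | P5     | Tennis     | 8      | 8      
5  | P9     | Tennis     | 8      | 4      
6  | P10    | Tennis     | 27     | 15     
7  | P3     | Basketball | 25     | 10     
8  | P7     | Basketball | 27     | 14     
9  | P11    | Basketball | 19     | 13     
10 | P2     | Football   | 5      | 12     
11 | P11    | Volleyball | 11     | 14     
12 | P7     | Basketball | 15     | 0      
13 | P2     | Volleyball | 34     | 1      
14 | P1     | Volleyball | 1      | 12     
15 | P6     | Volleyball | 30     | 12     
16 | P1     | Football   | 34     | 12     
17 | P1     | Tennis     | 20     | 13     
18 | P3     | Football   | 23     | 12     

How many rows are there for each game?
SELECT game, COUNT(*) as count
FROM scores
GROUP BY game

Result:
  Basketball: 5
  Football: 5
  Tennis: 4
  Volleyball: 4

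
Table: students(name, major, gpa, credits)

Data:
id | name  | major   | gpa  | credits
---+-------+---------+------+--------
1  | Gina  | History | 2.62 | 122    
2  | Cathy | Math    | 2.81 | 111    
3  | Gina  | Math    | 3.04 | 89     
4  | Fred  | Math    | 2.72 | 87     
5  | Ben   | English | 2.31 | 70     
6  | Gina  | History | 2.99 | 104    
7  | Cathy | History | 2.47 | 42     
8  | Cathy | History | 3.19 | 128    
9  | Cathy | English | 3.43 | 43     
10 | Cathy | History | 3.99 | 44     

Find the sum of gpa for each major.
SELECT major, SUM(gpa) as result
FROM students
GROUP BY major

Result:
  English: 5.74
  History: 15.26
  Math: 8.57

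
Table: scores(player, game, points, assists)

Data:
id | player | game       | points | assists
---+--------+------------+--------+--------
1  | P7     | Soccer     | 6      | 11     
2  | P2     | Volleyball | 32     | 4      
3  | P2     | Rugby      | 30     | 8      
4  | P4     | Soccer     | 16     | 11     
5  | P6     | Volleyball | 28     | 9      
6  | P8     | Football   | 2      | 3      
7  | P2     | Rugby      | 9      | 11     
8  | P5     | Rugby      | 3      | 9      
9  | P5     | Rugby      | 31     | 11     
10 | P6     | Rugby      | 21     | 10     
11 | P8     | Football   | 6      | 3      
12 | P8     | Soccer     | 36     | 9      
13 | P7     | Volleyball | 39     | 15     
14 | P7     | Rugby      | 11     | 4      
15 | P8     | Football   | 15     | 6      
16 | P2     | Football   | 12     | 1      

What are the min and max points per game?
SELECT game, MIN(points), MAX(points)
FROM scores
GROUP BY game

Result:
  Football: min=2, max=15
  Rugby: min=3, max=31
  Soccer: min=6, max=36
  Volleyball: min=28, max=39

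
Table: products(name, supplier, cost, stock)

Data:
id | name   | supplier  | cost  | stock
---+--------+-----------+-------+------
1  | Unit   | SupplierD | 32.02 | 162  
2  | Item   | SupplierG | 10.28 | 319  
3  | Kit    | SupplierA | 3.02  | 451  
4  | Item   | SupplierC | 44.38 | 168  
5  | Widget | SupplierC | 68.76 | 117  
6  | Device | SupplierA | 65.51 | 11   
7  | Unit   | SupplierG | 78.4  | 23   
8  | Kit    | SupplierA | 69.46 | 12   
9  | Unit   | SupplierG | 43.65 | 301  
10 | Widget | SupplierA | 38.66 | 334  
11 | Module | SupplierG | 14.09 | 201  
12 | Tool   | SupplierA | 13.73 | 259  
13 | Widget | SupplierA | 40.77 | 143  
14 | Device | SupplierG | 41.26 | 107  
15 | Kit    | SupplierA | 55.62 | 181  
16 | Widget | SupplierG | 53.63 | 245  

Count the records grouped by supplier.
SELECT supplier, COUNT(*) as count
FROM products
GROUP BY supplier

Result:
  SupplierA: 7
  SupplierC: 2
  SupplierD: 1
  SupplierG: 6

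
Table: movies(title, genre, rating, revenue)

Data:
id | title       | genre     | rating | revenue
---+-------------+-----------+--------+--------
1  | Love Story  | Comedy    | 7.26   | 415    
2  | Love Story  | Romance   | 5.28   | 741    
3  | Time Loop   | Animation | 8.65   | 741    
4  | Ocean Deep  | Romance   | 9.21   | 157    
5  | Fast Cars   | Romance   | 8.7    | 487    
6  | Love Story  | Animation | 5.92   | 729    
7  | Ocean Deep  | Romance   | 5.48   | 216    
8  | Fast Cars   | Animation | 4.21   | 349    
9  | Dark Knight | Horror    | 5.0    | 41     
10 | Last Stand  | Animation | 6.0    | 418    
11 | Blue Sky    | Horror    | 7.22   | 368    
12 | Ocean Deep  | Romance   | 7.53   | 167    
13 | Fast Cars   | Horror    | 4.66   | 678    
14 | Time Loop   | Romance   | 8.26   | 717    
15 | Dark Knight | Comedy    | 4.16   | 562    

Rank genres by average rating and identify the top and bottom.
SELECT genre, AVG(rating)
FROM movies
GROUP BY genre
ORDER BY AVG(rating)

All groups:
  Horror: 5.63
  Comedy: 5.71
  Animation: 6.20
  Romance: 7.41

Highest: Romance (7.41)
Lowest: Horror (5.63)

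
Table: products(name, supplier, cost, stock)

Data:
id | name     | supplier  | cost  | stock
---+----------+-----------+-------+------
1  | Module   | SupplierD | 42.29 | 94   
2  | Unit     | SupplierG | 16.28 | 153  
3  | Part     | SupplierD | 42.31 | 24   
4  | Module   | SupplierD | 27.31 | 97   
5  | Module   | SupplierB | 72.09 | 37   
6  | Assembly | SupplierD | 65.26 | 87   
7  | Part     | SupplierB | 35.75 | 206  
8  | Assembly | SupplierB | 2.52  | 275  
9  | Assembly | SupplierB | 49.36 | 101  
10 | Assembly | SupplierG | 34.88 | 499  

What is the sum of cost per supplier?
SELECT supplier, SUM(cost) as result
FROM products
GROUP BY supplier

Result:
  SupplierB: 159.72
  SupplierD: 177.17
  SupplierG: 51.16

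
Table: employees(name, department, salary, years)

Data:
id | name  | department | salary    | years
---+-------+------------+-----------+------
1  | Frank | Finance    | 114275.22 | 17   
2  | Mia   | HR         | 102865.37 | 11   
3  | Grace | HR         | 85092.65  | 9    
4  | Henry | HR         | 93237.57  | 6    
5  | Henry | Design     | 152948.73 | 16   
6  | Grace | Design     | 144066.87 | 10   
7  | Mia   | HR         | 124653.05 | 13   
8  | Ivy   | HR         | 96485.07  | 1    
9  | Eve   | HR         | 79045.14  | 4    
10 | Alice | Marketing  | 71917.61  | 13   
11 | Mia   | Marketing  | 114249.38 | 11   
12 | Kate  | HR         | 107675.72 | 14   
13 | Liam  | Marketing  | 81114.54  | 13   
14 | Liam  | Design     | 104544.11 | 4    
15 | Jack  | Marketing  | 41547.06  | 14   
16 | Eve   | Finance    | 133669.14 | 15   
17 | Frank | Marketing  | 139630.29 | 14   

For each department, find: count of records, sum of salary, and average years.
SELECT department,
       COUNT(*) as cnt,
       SUM(salary) as total_salary,
       AVG(years) as avg_years
FROM employees
GROUP BY department

Result:
  Design: 3 records, 401559.71 total salary, 10.00 avg years
  Finance: 2 records, 247944.36 total salary, 16.00 avg years
  HR: 7 records, 689054.57 total salary, 8.29 avg years
  Marketing: 5 records, 448458.88 total salary, 13.00 avg years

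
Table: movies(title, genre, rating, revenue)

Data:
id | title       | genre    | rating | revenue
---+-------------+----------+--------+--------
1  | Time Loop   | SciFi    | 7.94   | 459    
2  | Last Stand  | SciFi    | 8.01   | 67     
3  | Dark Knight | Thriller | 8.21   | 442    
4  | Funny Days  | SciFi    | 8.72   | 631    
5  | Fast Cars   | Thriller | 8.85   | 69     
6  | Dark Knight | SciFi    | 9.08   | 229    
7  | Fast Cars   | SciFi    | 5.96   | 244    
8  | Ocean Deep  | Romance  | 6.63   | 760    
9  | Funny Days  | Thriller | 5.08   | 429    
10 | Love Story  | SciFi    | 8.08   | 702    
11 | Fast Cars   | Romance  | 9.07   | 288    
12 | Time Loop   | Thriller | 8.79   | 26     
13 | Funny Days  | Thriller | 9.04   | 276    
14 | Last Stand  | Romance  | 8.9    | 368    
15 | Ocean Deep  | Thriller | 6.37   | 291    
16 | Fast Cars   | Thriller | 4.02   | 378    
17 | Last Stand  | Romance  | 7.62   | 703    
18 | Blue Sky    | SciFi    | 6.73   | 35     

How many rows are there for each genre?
SELECT genre, COUNT(*) as count
FROM movies
GROUP BY genre

Result:
  Romance: 4
  SciFi: 7
  Thriller: 7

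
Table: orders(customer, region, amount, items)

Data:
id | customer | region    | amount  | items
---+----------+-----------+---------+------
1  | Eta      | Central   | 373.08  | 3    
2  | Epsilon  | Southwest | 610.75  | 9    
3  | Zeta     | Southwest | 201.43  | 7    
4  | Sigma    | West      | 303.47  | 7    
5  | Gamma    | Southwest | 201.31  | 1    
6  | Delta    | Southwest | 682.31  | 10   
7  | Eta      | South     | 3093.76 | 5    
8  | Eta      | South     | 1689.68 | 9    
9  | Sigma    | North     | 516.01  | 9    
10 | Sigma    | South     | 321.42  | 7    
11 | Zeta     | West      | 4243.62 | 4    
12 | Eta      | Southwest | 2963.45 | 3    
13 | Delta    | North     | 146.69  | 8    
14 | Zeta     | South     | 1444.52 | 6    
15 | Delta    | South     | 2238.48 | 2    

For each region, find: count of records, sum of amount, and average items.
SELECT region,
       COUNT(*) as cnt,
       SUM(amount) as total_amount,
       AVG(items) as avg_items
FROM orders
GROUP BY region

Result:
  Central: 1 records, 373.08 total amount, 3.00 avg items
  North: 2 records, 662.70 total amount, 8.50 avg items
  South: 5 records, 8787.86 total amount, 5.80 avg items
  Southwest: 5 records, 4659.25 total amount, 6.00 avg items
  West: 2 records, 4547.09 total amount, 5.50 avg items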